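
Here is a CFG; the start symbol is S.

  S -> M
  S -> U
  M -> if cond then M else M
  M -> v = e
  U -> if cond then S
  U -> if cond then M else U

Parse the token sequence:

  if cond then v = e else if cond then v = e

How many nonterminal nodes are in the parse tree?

6

[S [U if cond then [M v = e] else [U if cond then [S [M v = e]]]]]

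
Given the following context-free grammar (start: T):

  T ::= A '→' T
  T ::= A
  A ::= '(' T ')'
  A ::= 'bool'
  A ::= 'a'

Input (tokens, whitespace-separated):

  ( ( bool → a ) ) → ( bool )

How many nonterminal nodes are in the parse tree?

[T [A ( [T [A ( [T [A bool] → [T [A a]]] )]] )] → [T [A ( [T [A bool]] )]]]

12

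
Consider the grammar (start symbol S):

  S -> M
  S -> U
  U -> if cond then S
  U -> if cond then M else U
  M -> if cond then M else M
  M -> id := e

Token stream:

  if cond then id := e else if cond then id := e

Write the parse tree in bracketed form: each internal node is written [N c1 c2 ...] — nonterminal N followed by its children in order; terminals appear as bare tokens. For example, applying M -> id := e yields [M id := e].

[S [U if cond then [M id := e] else [U if cond then [S [M id := e]]]]]

S
U
if cond then M else U
if cond then id := e else U
if cond then id := e else if cond then S
if cond then id := e else if cond then M
if cond then id := e else if cond then id := e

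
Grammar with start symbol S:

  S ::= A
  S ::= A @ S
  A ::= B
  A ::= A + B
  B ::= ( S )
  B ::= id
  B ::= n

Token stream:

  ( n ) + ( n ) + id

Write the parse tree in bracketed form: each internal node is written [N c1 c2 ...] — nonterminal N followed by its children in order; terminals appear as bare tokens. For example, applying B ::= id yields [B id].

[S [A [A [A [B ( [S [A [B n]]] )]] + [B ( [S [A [B n]]] )]] + [B id]]]

S
A
A + B
A + B + B
B + B + B
( S ) + B + B
( A ) + B + B
( B ) + B + B
( n ) + B + B
( n ) + ( S ) + B
( n ) + ( A ) + B
( n ) + ( B ) + B
( n ) + ( n ) + B
( n ) + ( n ) + id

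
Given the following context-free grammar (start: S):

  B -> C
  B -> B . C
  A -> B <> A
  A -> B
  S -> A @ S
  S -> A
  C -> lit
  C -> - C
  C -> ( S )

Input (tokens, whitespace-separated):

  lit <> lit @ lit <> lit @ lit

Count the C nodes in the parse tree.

[S [A [B [C lit]] <> [A [B [C lit]]]] @ [S [A [B [C lit]] <> [A [B [C lit]]]] @ [S [A [B [C lit]]]]]]

5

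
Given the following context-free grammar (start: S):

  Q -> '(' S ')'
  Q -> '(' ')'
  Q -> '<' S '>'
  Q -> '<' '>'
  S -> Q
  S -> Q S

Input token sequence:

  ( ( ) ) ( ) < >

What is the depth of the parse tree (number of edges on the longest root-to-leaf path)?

4

[S [Q ( [S [Q ( )]] )] [S [Q ( )] [S [Q < >]]]]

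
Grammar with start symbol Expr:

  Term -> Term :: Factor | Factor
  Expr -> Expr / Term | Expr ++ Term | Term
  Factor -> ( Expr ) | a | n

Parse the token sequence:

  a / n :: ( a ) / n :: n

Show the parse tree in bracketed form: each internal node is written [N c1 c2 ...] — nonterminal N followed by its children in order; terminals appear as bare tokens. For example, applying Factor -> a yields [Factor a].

[Expr [Expr [Expr [Term [Factor a]]] / [Term [Term [Factor n]] :: [Factor ( [Expr [Term [Factor a]]] )]]] / [Term [Term [Factor n]] :: [Factor n]]]

Expr
Expr / Term
Expr / Term / Term
Term / Term / Term
Factor / Term / Term
a / Term / Term
a / Term :: Factor / Term
a / Factor :: Factor / Term
a / n :: Factor / Term
a / n :: ( Expr ) / Term
a / n :: ( Term ) / Term
a / n :: ( Factor ) / Term
a / n :: ( a ) / Term
a / n :: ( a ) / Term :: Factor
a / n :: ( a ) / Factor :: Factor
a / n :: ( a ) / n :: Factor
a / n :: ( a ) / n :: n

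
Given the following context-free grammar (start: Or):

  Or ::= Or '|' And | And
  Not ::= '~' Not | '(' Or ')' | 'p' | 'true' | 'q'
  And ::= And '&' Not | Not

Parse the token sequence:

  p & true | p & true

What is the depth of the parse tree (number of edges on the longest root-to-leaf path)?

[Or [Or [And [And [Not p]] & [Not true]]] | [And [And [Not p]] & [Not true]]]

5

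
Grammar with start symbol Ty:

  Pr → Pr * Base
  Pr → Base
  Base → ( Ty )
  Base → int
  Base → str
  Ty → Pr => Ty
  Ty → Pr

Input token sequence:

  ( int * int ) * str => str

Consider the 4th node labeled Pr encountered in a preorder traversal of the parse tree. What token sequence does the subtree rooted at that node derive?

int

[Ty [Pr [Pr [Base ( [Ty [Pr [Pr [Base int]] * [Base int]]] )]] * [Base str]] => [Ty [Pr [Base str]]]]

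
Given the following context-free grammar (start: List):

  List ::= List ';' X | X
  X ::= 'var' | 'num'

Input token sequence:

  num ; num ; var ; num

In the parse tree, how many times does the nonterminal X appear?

4

[List [List [List [List [X num]] ; [X num]] ; [X var]] ; [X num]]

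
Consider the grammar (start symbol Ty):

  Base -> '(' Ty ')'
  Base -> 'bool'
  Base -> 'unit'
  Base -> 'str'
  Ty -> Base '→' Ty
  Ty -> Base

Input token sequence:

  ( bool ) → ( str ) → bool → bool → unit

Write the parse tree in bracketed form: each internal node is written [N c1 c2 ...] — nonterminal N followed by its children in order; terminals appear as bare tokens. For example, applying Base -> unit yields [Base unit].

[Ty [Base ( [Ty [Base bool]] )] → [Ty [Base ( [Ty [Base str]] )] → [Ty [Base bool] → [Ty [Base bool] → [Ty [Base unit]]]]]]

Ty
Base → Ty
( Ty ) → Ty
( Base ) → Ty
( bool ) → Ty
( bool ) → Base → Ty
( bool ) → ( Ty ) → Ty
( bool ) → ( Base ) → Ty
( bool ) → ( str ) → Ty
( bool ) → ( str ) → Base → Ty
( bool ) → ( str ) → bool → Ty
( bool ) → ( str ) → bool → Base → Ty
( bool ) → ( str ) → bool → bool → Ty
( bool ) → ( str ) → bool → bool → Base
( bool ) → ( str ) → bool → bool → unit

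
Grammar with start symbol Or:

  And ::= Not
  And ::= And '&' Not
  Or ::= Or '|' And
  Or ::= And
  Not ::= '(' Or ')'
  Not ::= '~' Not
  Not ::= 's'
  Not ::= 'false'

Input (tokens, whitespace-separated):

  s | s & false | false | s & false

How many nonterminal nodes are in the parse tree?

16

[Or [Or [Or [Or [And [Not s]]] | [And [And [Not s]] & [Not false]]] | [And [Not false]]] | [And [And [Not s]] & [Not false]]]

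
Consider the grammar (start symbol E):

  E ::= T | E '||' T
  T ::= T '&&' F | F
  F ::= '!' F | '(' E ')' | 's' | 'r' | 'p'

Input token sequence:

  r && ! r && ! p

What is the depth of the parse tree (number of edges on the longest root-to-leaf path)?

[E [T [T [T [F r]] && [F ! [F r]]] && [F ! [F p]]]]

5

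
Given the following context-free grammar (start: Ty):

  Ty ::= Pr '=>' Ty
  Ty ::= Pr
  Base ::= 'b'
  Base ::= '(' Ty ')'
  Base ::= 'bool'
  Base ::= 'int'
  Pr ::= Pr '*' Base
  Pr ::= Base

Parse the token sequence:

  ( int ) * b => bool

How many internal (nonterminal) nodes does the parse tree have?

11

[Ty [Pr [Pr [Base ( [Ty [Pr [Base int]]] )]] * [Base b]] => [Ty [Pr [Base bool]]]]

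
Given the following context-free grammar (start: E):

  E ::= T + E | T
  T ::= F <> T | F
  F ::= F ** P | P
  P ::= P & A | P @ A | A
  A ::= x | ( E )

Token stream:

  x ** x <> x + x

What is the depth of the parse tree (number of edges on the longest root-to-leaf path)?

6

[E [T [F [F [P [A x]]] ** [P [A x]]] <> [T [F [P [A x]]]]] + [E [T [F [P [A x]]]]]]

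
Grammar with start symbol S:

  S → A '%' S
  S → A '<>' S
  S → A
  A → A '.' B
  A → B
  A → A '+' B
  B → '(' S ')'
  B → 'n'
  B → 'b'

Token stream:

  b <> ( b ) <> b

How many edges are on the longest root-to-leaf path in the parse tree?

[S [A [B b]] <> [S [A [B ( [S [A [B b]]] )]] <> [S [A [B b]]]]]

7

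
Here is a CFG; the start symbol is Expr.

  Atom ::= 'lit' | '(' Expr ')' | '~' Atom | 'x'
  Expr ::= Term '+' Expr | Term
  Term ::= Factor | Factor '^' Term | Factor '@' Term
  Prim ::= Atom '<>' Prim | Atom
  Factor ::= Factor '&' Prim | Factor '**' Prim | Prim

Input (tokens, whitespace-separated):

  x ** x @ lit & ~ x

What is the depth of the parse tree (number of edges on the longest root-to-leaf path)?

[Expr [Term [Factor [Factor [Prim [Atom x]]] ** [Prim [Atom x]]] @ [Term [Factor [Factor [Prim [Atom lit]]] & [Prim [Atom ~ [Atom x]]]]]]]

7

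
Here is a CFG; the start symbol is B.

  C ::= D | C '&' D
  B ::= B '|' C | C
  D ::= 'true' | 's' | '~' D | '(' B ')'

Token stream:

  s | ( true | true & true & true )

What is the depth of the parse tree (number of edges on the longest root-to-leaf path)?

[B [B [C [D s]]] | [C [D ( [B [B [C [D true]]] | [C [C [C [D true]] & [D true]] & [D true]]] )]]]

8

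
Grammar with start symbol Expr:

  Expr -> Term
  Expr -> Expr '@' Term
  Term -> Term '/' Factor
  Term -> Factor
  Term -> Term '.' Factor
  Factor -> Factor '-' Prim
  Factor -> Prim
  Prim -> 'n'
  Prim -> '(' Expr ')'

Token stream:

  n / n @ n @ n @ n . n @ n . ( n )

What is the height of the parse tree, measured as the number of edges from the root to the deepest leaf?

9

[Expr [Expr [Expr [Expr [Expr [Term [Term [Factor [Prim n]]] / [Factor [Prim n]]]] @ [Term [Factor [Prim n]]]] @ [Term [Factor [Prim n]]]] @ [Term [Term [Factor [Prim n]]] . [Factor [Prim n]]]] @ [Term [Term [Factor [Prim n]]] . [Factor [Prim ( [Expr [Term [Factor [Prim n]]]] )]]]]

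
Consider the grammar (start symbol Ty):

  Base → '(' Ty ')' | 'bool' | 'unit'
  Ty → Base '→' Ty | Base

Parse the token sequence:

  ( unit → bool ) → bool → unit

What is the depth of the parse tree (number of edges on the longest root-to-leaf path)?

5

[Ty [Base ( [Ty [Base unit] → [Ty [Base bool]]] )] → [Ty [Base bool] → [Ty [Base unit]]]]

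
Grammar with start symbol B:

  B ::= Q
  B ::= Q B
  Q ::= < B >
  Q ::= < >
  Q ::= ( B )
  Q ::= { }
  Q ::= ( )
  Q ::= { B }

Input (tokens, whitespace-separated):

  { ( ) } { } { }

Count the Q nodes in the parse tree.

4

[B [Q { [B [Q ( )]] }] [B [Q { }] [B [Q { }]]]]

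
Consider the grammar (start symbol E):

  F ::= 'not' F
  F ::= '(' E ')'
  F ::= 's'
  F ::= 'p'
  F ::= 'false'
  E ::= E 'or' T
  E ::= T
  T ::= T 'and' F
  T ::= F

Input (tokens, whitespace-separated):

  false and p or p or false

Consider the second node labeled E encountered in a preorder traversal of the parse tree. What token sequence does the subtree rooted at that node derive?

false and p or p

[E [E [E [T [T [F false]] and [F p]]] or [T [F p]]] or [T [F false]]]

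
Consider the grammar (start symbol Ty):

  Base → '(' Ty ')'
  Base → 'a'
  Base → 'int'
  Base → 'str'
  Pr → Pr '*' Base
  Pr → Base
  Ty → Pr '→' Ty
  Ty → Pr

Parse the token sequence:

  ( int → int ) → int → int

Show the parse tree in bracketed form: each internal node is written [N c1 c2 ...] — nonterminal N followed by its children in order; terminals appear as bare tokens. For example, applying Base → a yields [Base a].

[Ty [Pr [Base ( [Ty [Pr [Base int]] → [Ty [Pr [Base int]]]] )]] → [Ty [Pr [Base int]] → [Ty [Pr [Base int]]]]]

Ty
Pr → Ty
Base → Ty
( Ty ) → Ty
( Pr → Ty ) → Ty
( Base → Ty ) → Ty
( int → Ty ) → Ty
( int → Pr ) → Ty
( int → Base ) → Ty
( int → int ) → Ty
( int → int ) → Pr → Ty
( int → int ) → Base → Ty
( int → int ) → int → Ty
( int → int ) → int → Pr
( int → int ) → int → Base
( int → int ) → int → int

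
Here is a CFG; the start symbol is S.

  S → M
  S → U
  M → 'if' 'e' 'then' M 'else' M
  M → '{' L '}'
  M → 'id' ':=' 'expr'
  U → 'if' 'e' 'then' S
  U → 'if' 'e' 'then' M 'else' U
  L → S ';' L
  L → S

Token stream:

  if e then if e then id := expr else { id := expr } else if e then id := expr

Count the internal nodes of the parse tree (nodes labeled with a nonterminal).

11

[S [U if e then [M if e then [M id := expr] else [M { [L [S [M id := expr]]] }]] else [U if e then [S [M id := expr]]]]]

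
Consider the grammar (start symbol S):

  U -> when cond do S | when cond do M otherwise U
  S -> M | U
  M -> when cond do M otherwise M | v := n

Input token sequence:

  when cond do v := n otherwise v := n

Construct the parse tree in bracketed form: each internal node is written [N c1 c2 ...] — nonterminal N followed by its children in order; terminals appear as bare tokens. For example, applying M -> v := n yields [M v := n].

[S [M when cond do [M v := n] otherwise [M v := n]]]

S
M
when cond do M otherwise M
when cond do v := n otherwise M
when cond do v := n otherwise v := n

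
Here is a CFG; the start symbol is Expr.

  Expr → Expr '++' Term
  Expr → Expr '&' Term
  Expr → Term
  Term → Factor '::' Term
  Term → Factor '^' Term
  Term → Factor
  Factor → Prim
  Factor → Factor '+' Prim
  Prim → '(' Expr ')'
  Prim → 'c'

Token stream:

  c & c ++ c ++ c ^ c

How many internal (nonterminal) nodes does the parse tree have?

19

[Expr [Expr [Expr [Expr [Term [Factor [Prim c]]]] & [Term [Factor [Prim c]]]] ++ [Term [Factor [Prim c]]]] ++ [Term [Factor [Prim c]] ^ [Term [Factor [Prim c]]]]]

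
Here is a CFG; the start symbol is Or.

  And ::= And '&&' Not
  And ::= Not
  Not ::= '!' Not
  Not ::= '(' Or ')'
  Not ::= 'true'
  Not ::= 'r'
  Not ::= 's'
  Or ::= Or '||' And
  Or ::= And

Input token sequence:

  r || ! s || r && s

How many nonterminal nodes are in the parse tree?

[Or [Or [Or [And [Not r]]] || [And [Not ! [Not s]]]] || [And [And [Not r]] && [Not s]]]

12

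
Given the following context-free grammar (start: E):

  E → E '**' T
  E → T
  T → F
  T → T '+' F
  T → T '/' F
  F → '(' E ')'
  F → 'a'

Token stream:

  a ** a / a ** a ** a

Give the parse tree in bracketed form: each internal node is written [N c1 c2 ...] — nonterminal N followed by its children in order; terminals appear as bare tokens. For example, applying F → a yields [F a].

E
E ** T
E ** T ** T
E ** T ** T ** T
T ** T ** T ** T
F ** T ** T ** T
a ** T ** T ** T
a ** T / F ** T ** T
a ** F / F ** T ** T
a ** a / F ** T ** T
a ** a / a ** T ** T
a ** a / a ** F ** T
a ** a / a ** a ** T
a ** a / a ** a ** F
a ** a / a ** a ** a

[E [E [E [E [T [F a]]] ** [T [T [F a]] / [F a]]] ** [T [F a]]] ** [T [F a]]]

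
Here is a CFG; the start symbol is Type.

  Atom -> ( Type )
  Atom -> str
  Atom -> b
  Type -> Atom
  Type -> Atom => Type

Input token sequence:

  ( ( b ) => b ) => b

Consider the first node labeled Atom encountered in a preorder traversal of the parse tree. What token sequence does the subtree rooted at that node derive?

[Type [Atom ( [Type [Atom ( [Type [Atom b]] )] => [Type [Atom b]]] )] => [Type [Atom b]]]

( ( b ) => b )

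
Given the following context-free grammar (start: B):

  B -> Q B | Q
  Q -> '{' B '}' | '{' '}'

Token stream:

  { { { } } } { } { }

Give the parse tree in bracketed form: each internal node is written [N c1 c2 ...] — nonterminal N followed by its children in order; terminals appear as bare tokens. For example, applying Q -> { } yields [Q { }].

[B [Q { [B [Q { [B [Q { }]] }]] }] [B [Q { }] [B [Q { }]]]]

B
Q B
{ B } B
{ Q } B
{ { B } } B
{ { Q } } B
{ { { } } } B
{ { { } } } Q B
{ { { } } } { } B
{ { { } } } { } Q
{ { { } } } { } { }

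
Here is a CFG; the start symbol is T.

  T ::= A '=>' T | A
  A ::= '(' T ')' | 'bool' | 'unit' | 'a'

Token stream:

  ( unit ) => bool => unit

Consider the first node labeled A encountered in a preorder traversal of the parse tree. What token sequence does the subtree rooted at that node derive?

( unit )

[T [A ( [T [A unit]] )] => [T [A bool] => [T [A unit]]]]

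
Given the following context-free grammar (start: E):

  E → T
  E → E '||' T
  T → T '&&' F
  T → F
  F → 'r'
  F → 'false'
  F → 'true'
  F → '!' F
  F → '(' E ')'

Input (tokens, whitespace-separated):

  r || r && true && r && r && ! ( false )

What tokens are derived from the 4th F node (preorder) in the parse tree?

[E [E [T [F r]]] || [T [T [T [T [T [F r]] && [F true]] && [F r]] && [F r]] && [F ! [F ( [E [T [F false]]] )]]]]

r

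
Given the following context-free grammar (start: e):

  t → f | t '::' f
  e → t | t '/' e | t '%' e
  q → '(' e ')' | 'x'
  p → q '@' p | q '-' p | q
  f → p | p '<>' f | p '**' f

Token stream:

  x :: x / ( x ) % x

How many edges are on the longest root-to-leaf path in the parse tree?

11

[e [t [t [f [p [q x]]]] :: [f [p [q x]]]] / [e [t [f [p [q ( [e [t [f [p [q x]]]]] )]]]] % [e [t [f [p [q x]]]]]]]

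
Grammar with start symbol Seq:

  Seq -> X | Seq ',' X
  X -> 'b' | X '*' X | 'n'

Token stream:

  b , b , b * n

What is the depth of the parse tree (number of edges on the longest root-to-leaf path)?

[Seq [Seq [Seq [X b]] , [X b]] , [X [X b] * [X n]]]

4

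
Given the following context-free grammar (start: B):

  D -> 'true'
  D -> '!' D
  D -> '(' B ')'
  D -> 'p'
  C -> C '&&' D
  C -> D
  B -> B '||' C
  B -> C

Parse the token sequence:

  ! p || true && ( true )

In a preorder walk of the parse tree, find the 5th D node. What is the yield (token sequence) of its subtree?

[B [B [C [D ! [D p]]]] || [C [C [D true]] && [D ( [B [C [D true]]] )]]]

true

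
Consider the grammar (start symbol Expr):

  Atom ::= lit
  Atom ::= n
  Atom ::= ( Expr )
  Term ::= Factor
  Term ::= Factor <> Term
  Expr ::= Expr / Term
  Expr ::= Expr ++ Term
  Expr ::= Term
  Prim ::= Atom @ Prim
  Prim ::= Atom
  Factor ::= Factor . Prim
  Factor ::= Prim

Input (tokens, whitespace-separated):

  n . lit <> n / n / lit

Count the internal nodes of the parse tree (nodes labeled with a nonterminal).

22

[Expr [Expr [Expr [Term [Factor [Factor [Prim [Atom n]]] . [Prim [Atom lit]]] <> [Term [Factor [Prim [Atom n]]]]]] / [Term [Factor [Prim [Atom n]]]]] / [Term [Factor [Prim [Atom lit]]]]]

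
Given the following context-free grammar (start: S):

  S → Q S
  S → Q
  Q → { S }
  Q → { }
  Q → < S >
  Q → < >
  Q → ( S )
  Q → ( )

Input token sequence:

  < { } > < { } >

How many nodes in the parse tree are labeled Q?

4

[S [Q < [S [Q { }]] >] [S [Q < [S [Q { }]] >]]]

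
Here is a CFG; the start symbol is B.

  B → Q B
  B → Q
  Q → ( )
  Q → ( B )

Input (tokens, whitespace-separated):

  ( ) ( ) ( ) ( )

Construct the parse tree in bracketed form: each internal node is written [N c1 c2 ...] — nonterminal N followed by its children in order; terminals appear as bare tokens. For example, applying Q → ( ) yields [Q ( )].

[B [Q ( )] [B [Q ( )] [B [Q ( )] [B [Q ( )]]]]]

B
Q B
( ) B
( ) Q B
( ) ( ) B
( ) ( ) Q B
( ) ( ) ( ) B
( ) ( ) ( ) Q
( ) ( ) ( ) ( )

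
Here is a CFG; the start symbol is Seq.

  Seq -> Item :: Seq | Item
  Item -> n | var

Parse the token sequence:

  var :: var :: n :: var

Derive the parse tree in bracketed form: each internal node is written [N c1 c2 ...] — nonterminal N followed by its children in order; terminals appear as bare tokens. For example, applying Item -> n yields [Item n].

Seq
Item :: Seq
var :: Seq
var :: Item :: Seq
var :: var :: Seq
var :: var :: Item :: Seq
var :: var :: n :: Seq
var :: var :: n :: Item
var :: var :: n :: var

[Seq [Item var] :: [Seq [Item var] :: [Seq [Item n] :: [Seq [Item var]]]]]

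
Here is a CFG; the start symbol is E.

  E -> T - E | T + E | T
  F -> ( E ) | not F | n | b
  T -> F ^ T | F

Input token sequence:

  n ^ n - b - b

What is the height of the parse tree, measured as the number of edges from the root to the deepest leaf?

[E [T [F n] ^ [T [F n]]] - [E [T [F b]] - [E [T [F b]]]]]

5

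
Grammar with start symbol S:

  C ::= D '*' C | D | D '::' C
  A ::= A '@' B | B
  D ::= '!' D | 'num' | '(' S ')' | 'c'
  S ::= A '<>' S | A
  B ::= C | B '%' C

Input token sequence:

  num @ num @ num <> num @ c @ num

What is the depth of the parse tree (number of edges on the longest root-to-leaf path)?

[S [A [A [A [B [C [D num]]]] @ [B [C [D num]]]] @ [B [C [D num]]]] <> [S [A [A [A [B [C [D num]]]] @ [B [C [D c]]]] @ [B [C [D num]]]]]]

8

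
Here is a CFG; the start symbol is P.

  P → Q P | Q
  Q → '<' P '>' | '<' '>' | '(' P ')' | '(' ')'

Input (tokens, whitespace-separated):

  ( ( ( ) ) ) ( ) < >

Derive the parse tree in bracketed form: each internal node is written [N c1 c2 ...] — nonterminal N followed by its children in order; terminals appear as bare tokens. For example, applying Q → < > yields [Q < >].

P
Q P
( P ) P
( Q ) P
( ( P ) ) P
( ( Q ) ) P
( ( ( ) ) ) P
( ( ( ) ) ) Q P
( ( ( ) ) ) ( ) P
( ( ( ) ) ) ( ) Q
( ( ( ) ) ) ( ) < >

[P [Q ( [P [Q ( [P [Q ( )]] )]] )] [P [Q ( )] [P [Q < >]]]]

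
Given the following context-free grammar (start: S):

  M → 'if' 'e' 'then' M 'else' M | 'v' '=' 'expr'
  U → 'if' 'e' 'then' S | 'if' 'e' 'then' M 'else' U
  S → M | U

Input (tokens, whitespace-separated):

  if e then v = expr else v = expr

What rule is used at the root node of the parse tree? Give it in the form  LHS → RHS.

[S [M if e then [M v = expr] else [M v = expr]]]

S → M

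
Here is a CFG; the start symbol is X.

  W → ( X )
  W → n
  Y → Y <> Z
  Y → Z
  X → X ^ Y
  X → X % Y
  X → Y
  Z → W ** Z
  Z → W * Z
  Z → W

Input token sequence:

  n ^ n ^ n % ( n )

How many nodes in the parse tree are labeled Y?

[X [X [X [X [Y [Z [W n]]]] ^ [Y [Z [W n]]]] ^ [Y [Z [W n]]]] % [Y [Z [W ( [X [Y [Z [W n]]]] )]]]]

5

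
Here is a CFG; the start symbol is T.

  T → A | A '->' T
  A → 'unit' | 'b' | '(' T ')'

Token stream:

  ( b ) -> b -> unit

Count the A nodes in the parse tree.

[T [A ( [T [A b]] )] -> [T [A b] -> [T [A unit]]]]

4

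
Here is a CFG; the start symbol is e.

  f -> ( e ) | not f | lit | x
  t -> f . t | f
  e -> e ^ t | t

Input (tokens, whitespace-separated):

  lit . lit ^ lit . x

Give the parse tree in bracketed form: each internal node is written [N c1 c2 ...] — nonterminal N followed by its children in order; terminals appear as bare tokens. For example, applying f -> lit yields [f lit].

e
e ^ t
t ^ t
f . t ^ t
lit . t ^ t
lit . f ^ t
lit . lit ^ t
lit . lit ^ f . t
lit . lit ^ lit . t
lit . lit ^ lit . f
lit . lit ^ lit . x

[e [e [t [f lit] . [t [f lit]]]] ^ [t [f lit] . [t [f x]]]]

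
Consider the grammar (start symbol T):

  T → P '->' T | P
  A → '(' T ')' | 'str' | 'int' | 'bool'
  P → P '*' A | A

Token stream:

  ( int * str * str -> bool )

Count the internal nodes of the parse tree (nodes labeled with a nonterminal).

[T [P [A ( [T [P [P [P [A int]] * [A str]] * [A str]] -> [T [P [A bool]]]] )]]]

13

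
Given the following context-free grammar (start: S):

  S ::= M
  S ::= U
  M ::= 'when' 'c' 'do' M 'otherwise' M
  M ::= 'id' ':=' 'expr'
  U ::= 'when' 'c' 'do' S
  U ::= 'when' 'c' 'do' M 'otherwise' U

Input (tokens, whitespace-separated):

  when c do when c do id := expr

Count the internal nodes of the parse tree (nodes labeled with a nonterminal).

6

[S [U when c do [S [U when c do [S [M id := expr]]]]]]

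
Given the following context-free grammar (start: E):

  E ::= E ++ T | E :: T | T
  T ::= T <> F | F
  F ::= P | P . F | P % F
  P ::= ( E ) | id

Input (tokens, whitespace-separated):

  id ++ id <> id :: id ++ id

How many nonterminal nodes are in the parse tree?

[E [E [E [E [T [F [P id]]]] ++ [T [T [F [P id]]] <> [F [P id]]]] :: [T [F [P id]]]] ++ [T [F [P id]]]]

19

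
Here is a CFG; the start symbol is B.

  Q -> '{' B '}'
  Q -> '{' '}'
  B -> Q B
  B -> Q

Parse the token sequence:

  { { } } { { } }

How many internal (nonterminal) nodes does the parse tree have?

[B [Q { [B [Q { }]] }] [B [Q { [B [Q { }]] }]]]

8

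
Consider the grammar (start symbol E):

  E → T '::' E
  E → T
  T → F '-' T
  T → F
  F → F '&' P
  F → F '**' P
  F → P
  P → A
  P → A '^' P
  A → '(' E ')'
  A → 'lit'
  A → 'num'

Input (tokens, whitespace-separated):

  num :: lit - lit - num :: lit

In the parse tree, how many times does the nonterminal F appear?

5

[E [T [F [P [A num]]]] :: [E [T [F [P [A lit]]] - [T [F [P [A lit]]] - [T [F [P [A num]]]]]] :: [E [T [F [P [A lit]]]]]]]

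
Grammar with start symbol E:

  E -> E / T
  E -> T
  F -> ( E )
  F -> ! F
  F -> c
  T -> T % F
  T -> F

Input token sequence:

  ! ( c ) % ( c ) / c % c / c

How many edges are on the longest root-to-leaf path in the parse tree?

10

[E [E [E [T [T [F ! [F ( [E [T [F c]]] )]]] % [F ( [E [T [F c]]] )]]] / [T [T [F c]] % [F c]]] / [T [F c]]]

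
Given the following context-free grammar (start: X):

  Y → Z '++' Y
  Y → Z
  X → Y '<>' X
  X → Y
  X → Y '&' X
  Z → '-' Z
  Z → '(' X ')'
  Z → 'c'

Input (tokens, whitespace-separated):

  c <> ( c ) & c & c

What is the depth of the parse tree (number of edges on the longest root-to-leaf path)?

7

[X [Y [Z c]] <> [X [Y [Z ( [X [Y [Z c]]] )]] & [X [Y [Z c]] & [X [Y [Z c]]]]]]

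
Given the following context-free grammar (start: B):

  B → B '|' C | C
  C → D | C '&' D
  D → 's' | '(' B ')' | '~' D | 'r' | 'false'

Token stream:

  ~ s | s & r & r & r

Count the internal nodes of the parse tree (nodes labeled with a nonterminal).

13

[B [B [C [D ~ [D s]]]] | [C [C [C [C [D s]] & [D r]] & [D r]] & [D r]]]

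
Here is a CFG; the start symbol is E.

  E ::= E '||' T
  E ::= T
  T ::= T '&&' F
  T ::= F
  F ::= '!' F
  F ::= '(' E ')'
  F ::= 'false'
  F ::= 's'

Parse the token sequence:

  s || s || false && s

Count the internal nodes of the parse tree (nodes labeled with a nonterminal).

11

[E [E [E [T [F s]]] || [T [F s]]] || [T [T [F false]] && [F s]]]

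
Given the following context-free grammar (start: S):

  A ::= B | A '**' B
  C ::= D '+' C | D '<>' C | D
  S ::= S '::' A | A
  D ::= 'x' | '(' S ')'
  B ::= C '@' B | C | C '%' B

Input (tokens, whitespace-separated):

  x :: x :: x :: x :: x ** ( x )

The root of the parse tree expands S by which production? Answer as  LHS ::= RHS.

[S [S [S [S [S [A [B [C [D x]]]]] :: [A [B [C [D x]]]]] :: [A [B [C [D x]]]]] :: [A [B [C [D x]]]]] :: [A [A [B [C [D x]]]] ** [B [C [D ( [S [A [B [C [D x]]]]] )]]]]]

S ::= S '::' A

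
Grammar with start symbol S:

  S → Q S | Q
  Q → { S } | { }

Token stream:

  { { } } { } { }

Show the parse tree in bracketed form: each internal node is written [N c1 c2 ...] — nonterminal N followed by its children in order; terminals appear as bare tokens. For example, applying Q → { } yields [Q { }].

S
Q S
{ S } S
{ Q } S
{ { } } S
{ { } } Q S
{ { } } { } S
{ { } } { } Q
{ { } } { } { }

[S [Q { [S [Q { }]] }] [S [Q { }] [S [Q { }]]]]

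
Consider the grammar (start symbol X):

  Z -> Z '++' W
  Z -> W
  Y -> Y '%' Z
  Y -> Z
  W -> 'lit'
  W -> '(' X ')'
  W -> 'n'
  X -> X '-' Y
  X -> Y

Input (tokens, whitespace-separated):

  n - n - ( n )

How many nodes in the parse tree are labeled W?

[X [X [X [Y [Z [W n]]]] - [Y [Z [W n]]]] - [Y [Z [W ( [X [Y [Z [W n]]]] )]]]]

4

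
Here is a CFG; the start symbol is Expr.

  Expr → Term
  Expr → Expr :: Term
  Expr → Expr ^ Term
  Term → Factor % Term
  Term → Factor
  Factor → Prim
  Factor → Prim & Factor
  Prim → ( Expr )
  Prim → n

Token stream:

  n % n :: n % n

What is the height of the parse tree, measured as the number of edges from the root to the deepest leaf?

[Expr [Expr [Term [Factor [Prim n]] % [Term [Factor [Prim n]]]]] :: [Term [Factor [Prim n]] % [Term [Factor [Prim n]]]]]

6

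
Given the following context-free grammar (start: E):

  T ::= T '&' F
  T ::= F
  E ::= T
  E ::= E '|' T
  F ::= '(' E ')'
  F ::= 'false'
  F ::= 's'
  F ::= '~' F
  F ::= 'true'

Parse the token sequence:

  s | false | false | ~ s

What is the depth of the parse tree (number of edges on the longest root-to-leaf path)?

[E [E [E [E [T [F s]]] | [T [F false]]] | [T [F false]]] | [T [F ~ [F s]]]]

6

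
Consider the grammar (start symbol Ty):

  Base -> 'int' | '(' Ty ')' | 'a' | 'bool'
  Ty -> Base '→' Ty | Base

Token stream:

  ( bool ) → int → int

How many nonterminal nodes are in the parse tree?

8

[Ty [Base ( [Ty [Base bool]] )] → [Ty [Base int] → [Ty [Base int]]]]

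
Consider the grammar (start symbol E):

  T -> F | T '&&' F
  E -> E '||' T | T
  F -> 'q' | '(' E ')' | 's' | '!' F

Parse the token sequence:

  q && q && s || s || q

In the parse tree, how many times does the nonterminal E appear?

[E [E [E [T [T [T [F q]] && [F q]] && [F s]]] || [T [F s]]] || [T [F q]]]

3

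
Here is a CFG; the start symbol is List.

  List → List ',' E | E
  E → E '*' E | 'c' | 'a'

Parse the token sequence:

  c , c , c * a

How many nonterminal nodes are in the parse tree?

[List [List [List [E c]] , [E c]] , [E [E c] * [E a]]]

8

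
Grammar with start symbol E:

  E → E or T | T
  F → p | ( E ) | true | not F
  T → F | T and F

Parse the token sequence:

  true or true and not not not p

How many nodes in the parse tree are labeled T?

3

[E [E [T [F true]]] or [T [T [F true]] and [F not [F not [F not [F p]]]]]]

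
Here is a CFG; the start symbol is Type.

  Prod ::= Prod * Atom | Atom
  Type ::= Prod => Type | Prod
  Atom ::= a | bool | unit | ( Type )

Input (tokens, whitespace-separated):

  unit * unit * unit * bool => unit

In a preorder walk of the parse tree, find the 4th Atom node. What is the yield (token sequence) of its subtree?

bool

[Type [Prod [Prod [Prod [Prod [Atom unit]] * [Atom unit]] * [Atom unit]] * [Atom bool]] => [Type [Prod [Atom unit]]]]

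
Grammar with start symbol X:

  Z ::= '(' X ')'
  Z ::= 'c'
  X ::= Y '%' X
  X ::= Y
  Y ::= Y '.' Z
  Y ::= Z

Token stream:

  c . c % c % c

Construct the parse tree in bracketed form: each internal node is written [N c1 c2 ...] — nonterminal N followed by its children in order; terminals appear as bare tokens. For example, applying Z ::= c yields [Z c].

[X [Y [Y [Z c]] . [Z c]] % [X [Y [Z c]] % [X [Y [Z c]]]]]

X
Y % X
Y . Z % X
Z . Z % X
c . Z % X
c . c % X
c . c % Y % X
c . c % Z % X
c . c % c % X
c . c % c % Y
c . c % c % Z
c . c % c % c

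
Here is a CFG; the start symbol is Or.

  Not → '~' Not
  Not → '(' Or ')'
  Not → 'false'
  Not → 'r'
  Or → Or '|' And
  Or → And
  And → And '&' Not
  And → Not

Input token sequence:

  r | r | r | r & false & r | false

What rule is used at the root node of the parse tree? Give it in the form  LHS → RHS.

Or → Or '|' And

[Or [Or [Or [Or [Or [And [Not r]]] | [And [Not r]]] | [And [Not r]]] | [And [And [And [Not r]] & [Not false]] & [Not r]]] | [And [Not false]]]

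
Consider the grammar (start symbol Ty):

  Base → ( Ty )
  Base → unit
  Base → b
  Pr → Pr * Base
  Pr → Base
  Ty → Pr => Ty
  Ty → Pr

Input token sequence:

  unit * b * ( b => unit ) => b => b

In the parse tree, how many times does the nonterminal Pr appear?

7

[Ty [Pr [Pr [Pr [Base unit]] * [Base b]] * [Base ( [Ty [Pr [Base b]] => [Ty [Pr [Base unit]]]] )]] => [Ty [Pr [Base b]] => [Ty [Pr [Base b]]]]]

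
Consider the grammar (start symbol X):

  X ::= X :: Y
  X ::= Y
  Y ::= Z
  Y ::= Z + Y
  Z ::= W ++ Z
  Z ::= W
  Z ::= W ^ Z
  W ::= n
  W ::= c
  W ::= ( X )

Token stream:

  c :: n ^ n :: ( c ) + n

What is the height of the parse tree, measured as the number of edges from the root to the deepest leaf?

[X [X [X [Y [Z [W c]]]] :: [Y [Z [W n] ^ [Z [W n]]]]] :: [Y [Z [W ( [X [Y [Z [W c]]]] )]] + [Y [Z [W n]]]]]

8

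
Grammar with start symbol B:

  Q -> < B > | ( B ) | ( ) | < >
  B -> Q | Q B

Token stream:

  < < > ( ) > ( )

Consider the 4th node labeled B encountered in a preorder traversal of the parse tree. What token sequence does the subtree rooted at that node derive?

[B [Q < [B [Q < >] [B [Q ( )]]] >] [B [Q ( )]]]

( )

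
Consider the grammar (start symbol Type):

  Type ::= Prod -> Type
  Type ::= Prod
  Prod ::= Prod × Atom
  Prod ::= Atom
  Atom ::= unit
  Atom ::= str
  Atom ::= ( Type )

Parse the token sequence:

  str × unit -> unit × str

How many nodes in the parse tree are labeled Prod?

4

[Type [Prod [Prod [Atom str]] × [Atom unit]] -> [Type [Prod [Prod [Atom unit]] × [Atom str]]]]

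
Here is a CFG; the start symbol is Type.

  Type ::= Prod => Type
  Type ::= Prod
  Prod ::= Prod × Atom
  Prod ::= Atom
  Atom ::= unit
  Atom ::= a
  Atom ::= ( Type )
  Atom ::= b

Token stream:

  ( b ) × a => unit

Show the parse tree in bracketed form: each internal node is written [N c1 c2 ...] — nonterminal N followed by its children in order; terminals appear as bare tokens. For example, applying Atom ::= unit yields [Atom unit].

[Type [Prod [Prod [Atom ( [Type [Prod [Atom b]]] )]] × [Atom a]] => [Type [Prod [Atom unit]]]]

Type
Prod => Type
Prod × Atom => Type
Atom × Atom => Type
( Type ) × Atom => Type
( Prod ) × Atom => Type
( Atom ) × Atom => Type
( b ) × Atom => Type
( b ) × a => Type
( b ) × a => Prod
( b ) × a => Atom
( b ) × a => unit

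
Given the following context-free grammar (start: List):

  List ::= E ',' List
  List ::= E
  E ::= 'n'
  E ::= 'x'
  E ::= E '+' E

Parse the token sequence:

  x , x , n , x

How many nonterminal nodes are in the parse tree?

8

[List [E x] , [List [E x] , [List [E n] , [List [E x]]]]]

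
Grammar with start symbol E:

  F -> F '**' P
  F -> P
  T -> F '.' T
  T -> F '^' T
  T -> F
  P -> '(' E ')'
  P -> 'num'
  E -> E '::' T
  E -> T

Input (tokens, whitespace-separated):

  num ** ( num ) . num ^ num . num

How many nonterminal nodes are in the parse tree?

19

[E [T [F [F [P num]] ** [P ( [E [T [F [P num]]]] )]] . [T [F [P num]] ^ [T [F [P num]] . [T [F [P num]]]]]]]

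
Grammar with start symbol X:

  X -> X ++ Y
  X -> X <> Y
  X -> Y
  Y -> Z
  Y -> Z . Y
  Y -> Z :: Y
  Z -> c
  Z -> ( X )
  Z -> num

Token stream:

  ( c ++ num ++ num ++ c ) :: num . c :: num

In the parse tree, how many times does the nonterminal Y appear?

8

[X [Y [Z ( [X [X [X [X [Y [Z c]]] ++ [Y [Z num]]] ++ [Y [Z num]]] ++ [Y [Z c]]] )] :: [Y [Z num] . [Y [Z c] :: [Y [Z num]]]]]]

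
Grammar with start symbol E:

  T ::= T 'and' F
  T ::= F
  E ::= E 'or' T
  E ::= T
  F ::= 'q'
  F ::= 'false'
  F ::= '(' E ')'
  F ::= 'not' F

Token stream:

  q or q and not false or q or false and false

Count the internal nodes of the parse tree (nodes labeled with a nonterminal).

[E [E [E [E [T [F q]]] or [T [T [F q]] and [F not [F false]]]] or [T [F q]]] or [T [T [F false]] and [F false]]]

17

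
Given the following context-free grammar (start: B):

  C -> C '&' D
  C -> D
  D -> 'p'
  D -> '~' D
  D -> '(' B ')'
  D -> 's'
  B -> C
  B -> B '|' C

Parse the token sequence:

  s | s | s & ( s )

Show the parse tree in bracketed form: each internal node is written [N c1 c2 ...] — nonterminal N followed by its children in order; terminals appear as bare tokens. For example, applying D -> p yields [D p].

B
B | C
B | C | C
C | C | C
D | C | C
s | C | C
s | D | C
s | s | C
s | s | C & D
s | s | D & D
s | s | s & D
s | s | s & ( B )
s | s | s & ( C )
s | s | s & ( D )
s | s | s & ( s )

[B [B [B [C [D s]]] | [C [D s]]] | [C [C [D s]] & [D ( [B [C [D s]]] )]]]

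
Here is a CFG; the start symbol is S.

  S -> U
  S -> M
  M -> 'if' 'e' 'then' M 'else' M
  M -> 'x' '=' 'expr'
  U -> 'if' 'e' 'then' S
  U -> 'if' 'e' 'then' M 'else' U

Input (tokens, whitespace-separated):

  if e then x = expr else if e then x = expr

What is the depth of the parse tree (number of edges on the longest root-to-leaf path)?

[S [U if e then [M x = expr] else [U if e then [S [M x = expr]]]]]

5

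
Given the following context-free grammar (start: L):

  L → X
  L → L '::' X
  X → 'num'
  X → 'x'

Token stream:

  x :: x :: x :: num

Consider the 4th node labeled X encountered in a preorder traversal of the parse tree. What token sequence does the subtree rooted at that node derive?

[L [L [L [L [X x]] :: [X x]] :: [X x]] :: [X num]]

num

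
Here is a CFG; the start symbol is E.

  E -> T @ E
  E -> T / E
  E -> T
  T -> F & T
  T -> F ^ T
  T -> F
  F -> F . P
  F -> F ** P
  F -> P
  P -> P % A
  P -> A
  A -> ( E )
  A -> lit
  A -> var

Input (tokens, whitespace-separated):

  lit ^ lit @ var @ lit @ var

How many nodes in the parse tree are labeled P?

[E [T [F [P [A lit]]] ^ [T [F [P [A lit]]]]] @ [E [T [F [P [A var]]]] @ [E [T [F [P [A lit]]]] @ [E [T [F [P [A var]]]]]]]]

5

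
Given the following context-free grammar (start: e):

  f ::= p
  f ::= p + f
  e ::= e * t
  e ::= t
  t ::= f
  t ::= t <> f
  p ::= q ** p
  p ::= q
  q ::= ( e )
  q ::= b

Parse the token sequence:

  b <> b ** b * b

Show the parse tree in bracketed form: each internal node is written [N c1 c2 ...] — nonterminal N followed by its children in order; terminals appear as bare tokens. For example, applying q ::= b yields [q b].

e
e * t
t * t
t <> f * t
f <> f * t
p <> f * t
q <> f * t
b <> f * t
b <> p * t
b <> q ** p * t
b <> b ** p * t
b <> b ** q * t
b <> b ** b * t
b <> b ** b * f
b <> b ** b * p
b <> b ** b * q
b <> b ** b * b

[e [e [t [t [f [p [q b]]]] <> [f [p [q b] ** [p [q b]]]]]] * [t [f [p [q b]]]]]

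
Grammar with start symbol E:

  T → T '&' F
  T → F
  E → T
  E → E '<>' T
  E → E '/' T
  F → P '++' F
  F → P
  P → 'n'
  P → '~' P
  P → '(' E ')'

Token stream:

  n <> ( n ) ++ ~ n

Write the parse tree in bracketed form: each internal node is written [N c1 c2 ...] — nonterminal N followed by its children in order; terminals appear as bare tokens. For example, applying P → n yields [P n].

E
E <> T
T <> T
F <> T
P <> T
n <> T
n <> F
n <> P ++ F
n <> ( E ) ++ F
n <> ( T ) ++ F
n <> ( F ) ++ F
n <> ( P ) ++ F
n <> ( n ) ++ F
n <> ( n ) ++ P
n <> ( n ) ++ ~ P
n <> ( n ) ++ ~ n

[E [E [T [F [P n]]]] <> [T [F [P ( [E [T [F [P n]]]] )] ++ [F [P ~ [P n]]]]]]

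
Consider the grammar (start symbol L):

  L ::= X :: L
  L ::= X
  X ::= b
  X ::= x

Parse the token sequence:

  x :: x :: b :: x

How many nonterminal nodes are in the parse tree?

[L [X x] :: [L [X x] :: [L [X b] :: [L [X x]]]]]

8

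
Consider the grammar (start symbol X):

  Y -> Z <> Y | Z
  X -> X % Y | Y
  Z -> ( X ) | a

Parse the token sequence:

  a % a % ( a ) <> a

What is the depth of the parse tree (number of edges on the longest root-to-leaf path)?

6

[X [X [X [Y [Z a]]] % [Y [Z a]]] % [Y [Z ( [X [Y [Z a]]] )] <> [Y [Z a]]]]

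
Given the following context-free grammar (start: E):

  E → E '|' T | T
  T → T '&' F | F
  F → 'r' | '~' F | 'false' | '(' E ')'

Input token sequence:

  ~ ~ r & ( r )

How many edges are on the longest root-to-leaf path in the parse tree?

[E [T [T [F ~ [F ~ [F r]]]] & [F ( [E [T [F r]]] )]]]

6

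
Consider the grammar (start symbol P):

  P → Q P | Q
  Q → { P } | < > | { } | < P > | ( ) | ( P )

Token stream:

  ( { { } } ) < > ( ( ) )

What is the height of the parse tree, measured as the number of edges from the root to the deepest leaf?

[P [Q ( [P [Q { [P [Q { }]] }]] )] [P [Q < >] [P [Q ( [P [Q ( )]] )]]]]

6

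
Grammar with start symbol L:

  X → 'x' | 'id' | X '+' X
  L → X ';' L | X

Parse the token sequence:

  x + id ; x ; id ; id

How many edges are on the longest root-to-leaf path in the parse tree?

5

[L [X [X x] + [X id]] ; [L [X x] ; [L [X id] ; [L [X id]]]]]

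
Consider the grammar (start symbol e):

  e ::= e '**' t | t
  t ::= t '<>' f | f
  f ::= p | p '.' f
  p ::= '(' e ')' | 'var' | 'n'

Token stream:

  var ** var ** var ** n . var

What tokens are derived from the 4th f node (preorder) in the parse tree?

n . var

[e [e [e [e [t [f [p var]]]] ** [t [f [p var]]]] ** [t [f [p var]]]] ** [t [f [p n] . [f [p var]]]]]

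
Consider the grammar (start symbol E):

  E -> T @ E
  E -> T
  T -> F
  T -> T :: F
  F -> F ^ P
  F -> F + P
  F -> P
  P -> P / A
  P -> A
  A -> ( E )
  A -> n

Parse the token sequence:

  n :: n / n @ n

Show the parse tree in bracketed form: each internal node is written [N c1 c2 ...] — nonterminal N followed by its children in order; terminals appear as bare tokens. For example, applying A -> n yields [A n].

E
T @ E
T :: F @ E
F :: F @ E
P :: F @ E
A :: F @ E
n :: F @ E
n :: P @ E
n :: P / A @ E
n :: A / A @ E
n :: n / A @ E
n :: n / n @ E
n :: n / n @ T
n :: n / n @ F
n :: n / n @ P
n :: n / n @ A
n :: n / n @ n

[E [T [T [F [P [A n]]]] :: [F [P [P [A n]] / [A n]]]] @ [E [T [F [P [A n]]]]]]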